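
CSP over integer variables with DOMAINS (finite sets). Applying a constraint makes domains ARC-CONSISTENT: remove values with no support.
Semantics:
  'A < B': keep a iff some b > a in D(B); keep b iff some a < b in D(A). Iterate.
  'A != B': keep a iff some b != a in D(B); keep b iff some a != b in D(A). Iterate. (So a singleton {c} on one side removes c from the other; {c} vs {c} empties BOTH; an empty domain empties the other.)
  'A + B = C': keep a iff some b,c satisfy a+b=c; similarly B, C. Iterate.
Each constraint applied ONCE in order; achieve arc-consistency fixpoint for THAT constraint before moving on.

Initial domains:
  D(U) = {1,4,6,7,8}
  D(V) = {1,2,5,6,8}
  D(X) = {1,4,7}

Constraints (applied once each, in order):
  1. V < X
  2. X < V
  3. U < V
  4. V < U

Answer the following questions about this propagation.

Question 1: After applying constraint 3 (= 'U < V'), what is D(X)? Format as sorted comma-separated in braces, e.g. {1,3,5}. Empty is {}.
Answer: {4}

Derivation:
Constraint 1 (V < X) on D(V)={1,2,5,6,8} D(X)={1,4,7}: V {1,2,5,6,8}->{1,2,5,6}; X {1,4,7}->{4,7}
Constraint 2 (X < V) on D(X)={4,7} D(V)={1,2,5,6}: X {4,7}->{4}; V {1,2,5,6}->{5,6}
Constraint 3 (U < V) on D(U)={1,4,6,7,8} D(V)={5,6}: U {1,4,6,7,8}->{1,4}
So after constraint 3: D(X) = {4}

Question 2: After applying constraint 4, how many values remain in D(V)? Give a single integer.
Constraint 1 (V < X) on D(V)={1,2,5,6,8} D(X)={1,4,7}: V {1,2,5,6,8}->{1,2,5,6}; X {1,4,7}->{4,7}
Constraint 2 (X < V) on D(X)={4,7} D(V)={1,2,5,6}: X {4,7}->{4}; V {1,2,5,6}->{5,6}
Constraint 3 (U < V) on D(U)={1,4,6,7,8} D(V)={5,6}: U {1,4,6,7,8}->{1,4}
Constraint 4 (V < U) on D(V)={5,6} D(U)={1,4}: V {5,6}->{}; U {1,4}->{}
So after constraint 4: D(V)={}, size = 0

Answer: 0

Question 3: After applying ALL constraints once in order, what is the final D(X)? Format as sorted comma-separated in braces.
Answer: {4}

Derivation:
Constraint 1 (V < X) on D(V)={1,2,5,6,8} D(X)={1,4,7}: V {1,2,5,6,8}->{1,2,5,6}; X {1,4,7}->{4,7}
Constraint 2 (X < V) on D(X)={4,7} D(V)={1,2,5,6}: X {4,7}->{4}; V {1,2,5,6}->{5,6}
Constraint 3 (U < V) on D(U)={1,4,6,7,8} D(V)={5,6}: U {1,4,6,7,8}->{1,4}
Constraint 4 (V < U) on D(V)={5,6} D(U)={1,4}: V {5,6}->{}; U {1,4}->{}
So after all 4 constraints: D(X) = {4}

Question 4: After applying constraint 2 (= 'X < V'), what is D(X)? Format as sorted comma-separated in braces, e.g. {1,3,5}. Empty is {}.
Constraint 1 (V < X) on D(V)={1,2,5,6,8} D(X)={1,4,7}: V {1,2,5,6,8}->{1,2,5,6}; X {1,4,7}->{4,7}
Constraint 2 (X < V) on D(X)={4,7} D(V)={1,2,5,6}: X {4,7}->{4}; V {1,2,5,6}->{5,6}
So after constraint 2: D(X) = {4}

Answer: {4}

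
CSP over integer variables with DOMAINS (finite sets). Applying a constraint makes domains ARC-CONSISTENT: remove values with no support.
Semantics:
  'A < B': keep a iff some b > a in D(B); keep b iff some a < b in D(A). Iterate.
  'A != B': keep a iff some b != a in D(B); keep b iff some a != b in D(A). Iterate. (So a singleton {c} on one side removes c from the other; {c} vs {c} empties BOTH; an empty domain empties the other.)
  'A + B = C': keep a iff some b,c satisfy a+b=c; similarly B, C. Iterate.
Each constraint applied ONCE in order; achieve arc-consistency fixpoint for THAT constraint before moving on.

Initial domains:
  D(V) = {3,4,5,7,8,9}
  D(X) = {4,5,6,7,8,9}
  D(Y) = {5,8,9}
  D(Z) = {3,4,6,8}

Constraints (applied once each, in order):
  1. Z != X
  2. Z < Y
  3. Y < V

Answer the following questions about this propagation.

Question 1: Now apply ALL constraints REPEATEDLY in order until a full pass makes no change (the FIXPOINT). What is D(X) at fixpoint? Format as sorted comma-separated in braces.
Answer: {4,5,6,7,8,9}

Derivation:
pass 0 (initial): D(X)={4,5,6,7,8,9}
pass 1: V {3,4,5,7,8,9}->{7,8,9}; Y {5,8,9}->{5,8}
pass 2: Z {3,4,6,8}->{3,4,6}
pass 3: no change
Fixpoint after 3 passes: D(X) = {4,5,6,7,8,9}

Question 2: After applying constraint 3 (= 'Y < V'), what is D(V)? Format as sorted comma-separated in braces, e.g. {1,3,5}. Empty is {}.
Constraint 1 (Z != X) on D(Z)={3,4,6,8} D(X)={4,5,6,7,8,9}: no change
Constraint 2 (Z < Y) on D(Z)={3,4,6,8} D(Y)={5,8,9}: no change
Constraint 3 (Y < V) on D(Y)={5,8,9} D(V)={3,4,5,7,8,9}: Y {5,8,9}->{5,8}; V {3,4,5,7,8,9}->{7,8,9}
So after constraint 3: D(V) = {7,8,9}

Answer: {7,8,9}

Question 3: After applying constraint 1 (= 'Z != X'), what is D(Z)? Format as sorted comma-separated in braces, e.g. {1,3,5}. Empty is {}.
Answer: {3,4,6,8}

Derivation:
Constraint 1 (Z != X) on D(Z)={3,4,6,8} D(X)={4,5,6,7,8,9}: no change
So after constraint 1: D(Z) = {3,4,6,8}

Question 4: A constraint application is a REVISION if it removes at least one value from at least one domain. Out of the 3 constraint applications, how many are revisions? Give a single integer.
Constraint 1 (Z != X) on D(Z)={3,4,6,8} D(X)={4,5,6,7,8,9}: no change => not a revision
Constraint 2 (Z < Y) on D(Z)={3,4,6,8} D(Y)={5,8,9}: no change => not a revision
Constraint 3 (Y < V) on D(Y)={5,8,9} D(V)={3,4,5,7,8,9}: Y {5,8,9}->{5,8}; V {3,4,5,7,8,9}->{7,8,9} => REVISION
Total revisions = 1

Answer: 1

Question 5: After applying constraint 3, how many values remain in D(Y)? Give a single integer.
Answer: 2

Derivation:
Constraint 1 (Z != X) on D(Z)={3,4,6,8} D(X)={4,5,6,7,8,9}: no change
Constraint 2 (Z < Y) on D(Z)={3,4,6,8} D(Y)={5,8,9}: no change
Constraint 3 (Y < V) on D(Y)={5,8,9} D(V)={3,4,5,7,8,9}: Y {5,8,9}->{5,8}; V {3,4,5,7,8,9}->{7,8,9}
So after constraint 3: D(Y)={5,8}, size = 2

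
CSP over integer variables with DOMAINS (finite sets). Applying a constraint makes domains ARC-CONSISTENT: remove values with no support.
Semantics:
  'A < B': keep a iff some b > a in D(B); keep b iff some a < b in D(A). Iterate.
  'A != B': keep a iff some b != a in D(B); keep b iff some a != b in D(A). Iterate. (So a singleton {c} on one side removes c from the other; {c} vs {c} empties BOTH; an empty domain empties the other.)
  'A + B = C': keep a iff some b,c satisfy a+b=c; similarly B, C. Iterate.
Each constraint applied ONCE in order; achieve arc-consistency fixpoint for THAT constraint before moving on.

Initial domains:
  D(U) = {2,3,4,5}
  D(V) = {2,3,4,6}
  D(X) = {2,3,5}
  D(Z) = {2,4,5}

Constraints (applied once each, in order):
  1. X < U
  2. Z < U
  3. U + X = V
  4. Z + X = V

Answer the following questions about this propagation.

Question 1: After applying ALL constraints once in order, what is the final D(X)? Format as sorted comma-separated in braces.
Constraint 1 (X < U) on D(X)={2,3,5} D(U)={2,3,4,5}: X {2,3,5}->{2,3}; U {2,3,4,5}->{3,4,5}
Constraint 2 (Z < U) on D(Z)={2,4,5} D(U)={3,4,5}: Z {2,4,5}->{2,4}
Constraint 3 (U + X = V) on D(U)={3,4,5} D(X)={2,3} D(V)={2,3,4,6}: U {3,4,5}->{3,4}; V {2,3,4,6}->{6}
Constraint 4 (Z + X = V) on D(Z)={2,4} D(X)={2,3} D(V)={6}: Z {2,4}->{4}; X {2,3}->{2}
So after all 4 constraints: D(X) = {2}

Answer: {2}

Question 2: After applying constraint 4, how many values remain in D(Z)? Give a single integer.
Constraint 1 (X < U) on D(X)={2,3,5} D(U)={2,3,4,5}: X {2,3,5}->{2,3}; U {2,3,4,5}->{3,4,5}
Constraint 2 (Z < U) on D(Z)={2,4,5} D(U)={3,4,5}: Z {2,4,5}->{2,4}
Constraint 3 (U + X = V) on D(U)={3,4,5} D(X)={2,3} D(V)={2,3,4,6}: U {3,4,5}->{3,4}; V {2,3,4,6}->{6}
Constraint 4 (Z + X = V) on D(Z)={2,4} D(X)={2,3} D(V)={6}: Z {2,4}->{4}; X {2,3}->{2}
So after constraint 4: D(Z)={4}, size = 1

Answer: 1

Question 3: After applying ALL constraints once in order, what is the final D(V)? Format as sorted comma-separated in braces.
Answer: {6}

Derivation:
Constraint 1 (X < U) on D(X)={2,3,5} D(U)={2,3,4,5}: X {2,3,5}->{2,3}; U {2,3,4,5}->{3,4,5}
Constraint 2 (Z < U) on D(Z)={2,4,5} D(U)={3,4,5}: Z {2,4,5}->{2,4}
Constraint 3 (U + X = V) on D(U)={3,4,5} D(X)={2,3} D(V)={2,3,4,6}: U {3,4,5}->{3,4}; V {2,3,4,6}->{6}
Constraint 4 (Z + X = V) on D(Z)={2,4} D(X)={2,3} D(V)={6}: Z {2,4}->{4}; X {2,3}->{2}
So after all 4 constraints: D(V) = {6}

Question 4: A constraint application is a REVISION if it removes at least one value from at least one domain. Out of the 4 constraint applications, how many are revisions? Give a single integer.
Answer: 4

Derivation:
Constraint 1 (X < U) on D(X)={2,3,5} D(U)={2,3,4,5}: X {2,3,5}->{2,3}; U {2,3,4,5}->{3,4,5} => REVISION
Constraint 2 (Z < U) on D(Z)={2,4,5} D(U)={3,4,5}: Z {2,4,5}->{2,4} => REVISION
Constraint 3 (U + X = V) on D(U)={3,4,5} D(X)={2,3} D(V)={2,3,4,6}: U {3,4,5}->{3,4}; V {2,3,4,6}->{6} => REVISION
Constraint 4 (Z + X = V) on D(Z)={2,4} D(X)={2,3} D(V)={6}: Z {2,4}->{4}; X {2,3}->{2} => REVISION
Total revisions = 4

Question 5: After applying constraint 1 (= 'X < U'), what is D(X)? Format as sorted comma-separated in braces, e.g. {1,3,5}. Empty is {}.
Answer: {2,3}

Derivation:
Constraint 1 (X < U) on D(X)={2,3,5} D(U)={2,3,4,5}: X {2,3,5}->{2,3}; U {2,3,4,5}->{3,4,5}
So after constraint 1: D(X) = {2,3}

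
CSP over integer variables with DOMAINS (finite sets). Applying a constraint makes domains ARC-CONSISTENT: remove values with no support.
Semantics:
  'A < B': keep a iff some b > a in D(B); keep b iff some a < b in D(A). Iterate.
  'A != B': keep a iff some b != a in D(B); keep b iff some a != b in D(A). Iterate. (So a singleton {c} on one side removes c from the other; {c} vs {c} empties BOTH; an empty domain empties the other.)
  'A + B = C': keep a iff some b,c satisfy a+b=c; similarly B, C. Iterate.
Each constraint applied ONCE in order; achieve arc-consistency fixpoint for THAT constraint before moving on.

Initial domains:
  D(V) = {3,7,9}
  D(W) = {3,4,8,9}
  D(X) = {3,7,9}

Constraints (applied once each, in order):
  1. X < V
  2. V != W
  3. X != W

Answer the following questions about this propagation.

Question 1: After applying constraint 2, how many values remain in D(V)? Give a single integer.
Answer: 2

Derivation:
Constraint 1 (X < V) on D(X)={3,7,9} D(V)={3,7,9}: X {3,7,9}->{3,7}; V {3,7,9}->{7,9}
Constraint 2 (V != W) on D(V)={7,9} D(W)={3,4,8,9}: no change
So after constraint 2: D(V)={7,9}, size = 2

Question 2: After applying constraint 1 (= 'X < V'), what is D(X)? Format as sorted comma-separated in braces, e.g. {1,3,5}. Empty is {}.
Answer: {3,7}

Derivation:
Constraint 1 (X < V) on D(X)={3,7,9} D(V)={3,7,9}: X {3,7,9}->{3,7}; V {3,7,9}->{7,9}
So after constraint 1: D(X) = {3,7}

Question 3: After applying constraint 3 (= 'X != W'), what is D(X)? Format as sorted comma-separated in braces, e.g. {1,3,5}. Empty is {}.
Constraint 1 (X < V) on D(X)={3,7,9} D(V)={3,7,9}: X {3,7,9}->{3,7}; V {3,7,9}->{7,9}
Constraint 2 (V != W) on D(V)={7,9} D(W)={3,4,8,9}: no change
Constraint 3 (X != W) on D(X)={3,7} D(W)={3,4,8,9}: no change
So after constraint 3: D(X) = {3,7}

Answer: {3,7}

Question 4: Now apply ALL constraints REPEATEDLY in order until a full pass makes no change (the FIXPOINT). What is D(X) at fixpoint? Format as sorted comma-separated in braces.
pass 0 (initial): D(X)={3,7,9}
pass 1: V {3,7,9}->{7,9}; X {3,7,9}->{3,7}
pass 2: no change
Fixpoint after 2 passes: D(X) = {3,7}

Answer: {3,7}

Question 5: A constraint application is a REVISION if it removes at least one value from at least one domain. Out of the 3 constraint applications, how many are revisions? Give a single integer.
Constraint 1 (X < V) on D(X)={3,7,9} D(V)={3,7,9}: X {3,7,9}->{3,7}; V {3,7,9}->{7,9} => REVISION
Constraint 2 (V != W) on D(V)={7,9} D(W)={3,4,8,9}: no change => not a revision
Constraint 3 (X != W) on D(X)={3,7} D(W)={3,4,8,9}: no change => not a revision
Total revisions = 1

Answer: 1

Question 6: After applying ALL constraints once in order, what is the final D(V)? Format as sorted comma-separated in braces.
Constraint 1 (X < V) on D(X)={3,7,9} D(V)={3,7,9}: X {3,7,9}->{3,7}; V {3,7,9}->{7,9}
Constraint 2 (V != W) on D(V)={7,9} D(W)={3,4,8,9}: no change
Constraint 3 (X != W) on D(X)={3,7} D(W)={3,4,8,9}: no change
So after all 3 constraints: D(V) = {7,9}

Answer: {7,9}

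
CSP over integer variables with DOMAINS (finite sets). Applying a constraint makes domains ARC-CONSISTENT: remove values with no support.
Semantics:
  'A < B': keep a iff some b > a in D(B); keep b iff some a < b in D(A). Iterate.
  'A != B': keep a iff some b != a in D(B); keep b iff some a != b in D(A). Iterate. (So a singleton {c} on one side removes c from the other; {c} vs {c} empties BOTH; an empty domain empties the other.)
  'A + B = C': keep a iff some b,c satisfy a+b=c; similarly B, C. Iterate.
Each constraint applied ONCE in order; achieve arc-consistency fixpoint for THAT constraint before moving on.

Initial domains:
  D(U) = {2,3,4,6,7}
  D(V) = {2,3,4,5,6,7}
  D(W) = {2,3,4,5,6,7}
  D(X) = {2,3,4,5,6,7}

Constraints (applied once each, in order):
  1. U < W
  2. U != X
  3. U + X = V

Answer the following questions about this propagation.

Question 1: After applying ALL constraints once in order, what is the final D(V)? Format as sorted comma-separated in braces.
Answer: {4,5,6,7}

Derivation:
Constraint 1 (U < W) on D(U)={2,3,4,6,7} D(W)={2,3,4,5,6,7}: U {2,3,4,6,7}->{2,3,4,6}; W {2,3,4,5,6,7}->{3,4,5,6,7}
Constraint 2 (U != X) on D(U)={2,3,4,6} D(X)={2,3,4,5,6,7}: no change
Constraint 3 (U + X = V) on D(U)={2,3,4,6} D(X)={2,3,4,5,6,7} D(V)={2,3,4,5,6,7}: U {2,3,4,6}->{2,3,4}; X {2,3,4,5,6,7}->{2,3,4,5}; V {2,3,4,5,6,7}->{4,5,6,7}
So after all 3 constraints: D(V) = {4,5,6,7}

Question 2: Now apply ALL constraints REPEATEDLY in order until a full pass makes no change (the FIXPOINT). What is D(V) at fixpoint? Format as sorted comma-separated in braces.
Answer: {4,5,6,7}

Derivation:
pass 0 (initial): D(V)={2,3,4,5,6,7}
pass 1: U {2,3,4,6,7}->{2,3,4}; V {2,3,4,5,6,7}->{4,5,6,7}; W {2,3,4,5,6,7}->{3,4,5,6,7}; X {2,3,4,5,6,7}->{2,3,4,5}
pass 2: no change
Fixpoint after 2 passes: D(V) = {4,5,6,7}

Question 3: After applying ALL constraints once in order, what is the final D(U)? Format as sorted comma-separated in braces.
Answer: {2,3,4}

Derivation:
Constraint 1 (U < W) on D(U)={2,3,4,6,7} D(W)={2,3,4,5,6,7}: U {2,3,4,6,7}->{2,3,4,6}; W {2,3,4,5,6,7}->{3,4,5,6,7}
Constraint 2 (U != X) on D(U)={2,3,4,6} D(X)={2,3,4,5,6,7}: no change
Constraint 3 (U + X = V) on D(U)={2,3,4,6} D(X)={2,3,4,5,6,7} D(V)={2,3,4,5,6,7}: U {2,3,4,6}->{2,3,4}; X {2,3,4,5,6,7}->{2,3,4,5}; V {2,3,4,5,6,7}->{4,5,6,7}
So after all 3 constraints: D(U) = {2,3,4}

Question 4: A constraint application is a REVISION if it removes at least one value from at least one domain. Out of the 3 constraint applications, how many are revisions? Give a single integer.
Answer: 2

Derivation:
Constraint 1 (U < W) on D(U)={2,3,4,6,7} D(W)={2,3,4,5,6,7}: U {2,3,4,6,7}->{2,3,4,6}; W {2,3,4,5,6,7}->{3,4,5,6,7} => REVISION
Constraint 2 (U != X) on D(U)={2,3,4,6} D(X)={2,3,4,5,6,7}: no change => not a revision
Constraint 3 (U + X = V) on D(U)={2,3,4,6} D(X)={2,3,4,5,6,7} D(V)={2,3,4,5,6,7}: U {2,3,4,6}->{2,3,4}; X {2,3,4,5,6,7}->{2,3,4,5}; V {2,3,4,5,6,7}->{4,5,6,7} => REVISION
Total revisions = 2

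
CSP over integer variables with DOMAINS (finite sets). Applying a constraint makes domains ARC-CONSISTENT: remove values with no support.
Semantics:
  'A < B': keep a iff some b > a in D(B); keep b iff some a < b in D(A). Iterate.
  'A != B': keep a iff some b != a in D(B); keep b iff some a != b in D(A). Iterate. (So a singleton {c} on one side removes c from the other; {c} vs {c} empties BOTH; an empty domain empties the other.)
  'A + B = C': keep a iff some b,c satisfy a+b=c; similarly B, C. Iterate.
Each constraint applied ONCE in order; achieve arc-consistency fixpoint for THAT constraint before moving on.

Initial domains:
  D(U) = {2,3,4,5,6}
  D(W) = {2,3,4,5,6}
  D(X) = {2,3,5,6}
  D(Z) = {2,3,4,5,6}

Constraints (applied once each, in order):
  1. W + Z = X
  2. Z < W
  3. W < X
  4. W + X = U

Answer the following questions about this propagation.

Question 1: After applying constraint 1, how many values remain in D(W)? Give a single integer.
Answer: 3

Derivation:
Constraint 1 (W + Z = X) on D(W)={2,3,4,5,6} D(Z)={2,3,4,5,6} D(X)={2,3,5,6}: W {2,3,4,5,6}->{2,3,4}; Z {2,3,4,5,6}->{2,3,4}; X {2,3,5,6}->{5,6}
So after constraint 1: D(W)={2,3,4}, size = 3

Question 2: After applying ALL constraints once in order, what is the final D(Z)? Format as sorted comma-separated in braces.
Constraint 1 (W + Z = X) on D(W)={2,3,4,5,6} D(Z)={2,3,4,5,6} D(X)={2,3,5,6}: W {2,3,4,5,6}->{2,3,4}; Z {2,3,4,5,6}->{2,3,4}; X {2,3,5,6}->{5,6}
Constraint 2 (Z < W) on D(Z)={2,3,4} D(W)={2,3,4}: Z {2,3,4}->{2,3}; W {2,3,4}->{3,4}
Constraint 3 (W < X) on D(W)={3,4} D(X)={5,6}: no change
Constraint 4 (W + X = U) on D(W)={3,4} D(X)={5,6} D(U)={2,3,4,5,6}: W {3,4}->{}; X {5,6}->{}; U {2,3,4,5,6}->{}
So after all 4 constraints: D(Z) = {2,3}

Answer: {2,3}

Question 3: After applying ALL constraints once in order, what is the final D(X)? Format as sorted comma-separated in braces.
Answer: {}

Derivation:
Constraint 1 (W + Z = X) on D(W)={2,3,4,5,6} D(Z)={2,3,4,5,6} D(X)={2,3,5,6}: W {2,3,4,5,6}->{2,3,4}; Z {2,3,4,5,6}->{2,3,4}; X {2,3,5,6}->{5,6}
Constraint 2 (Z < W) on D(Z)={2,3,4} D(W)={2,3,4}: Z {2,3,4}->{2,3}; W {2,3,4}->{3,4}
Constraint 3 (W < X) on D(W)={3,4} D(X)={5,6}: no change
Constraint 4 (W + X = U) on D(W)={3,4} D(X)={5,6} D(U)={2,3,4,5,6}: W {3,4}->{}; X {5,6}->{}; U {2,3,4,5,6}->{}
So after all 4 constraints: D(X) = {}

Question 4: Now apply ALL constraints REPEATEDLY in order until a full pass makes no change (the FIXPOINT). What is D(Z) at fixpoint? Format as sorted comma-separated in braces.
Answer: {}

Derivation:
pass 0 (initial): D(Z)={2,3,4,5,6}
pass 1: U {2,3,4,5,6}->{}; W {2,3,4,5,6}->{}; X {2,3,5,6}->{}; Z {2,3,4,5,6}->{2,3}
pass 2: Z {2,3}->{}
pass 3: no change
Fixpoint after 3 passes: D(Z) = {}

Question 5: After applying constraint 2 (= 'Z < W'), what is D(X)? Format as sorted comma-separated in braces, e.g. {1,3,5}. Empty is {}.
Constraint 1 (W + Z = X) on D(W)={2,3,4,5,6} D(Z)={2,3,4,5,6} D(X)={2,3,5,6}: W {2,3,4,5,6}->{2,3,4}; Z {2,3,4,5,6}->{2,3,4}; X {2,3,5,6}->{5,6}
Constraint 2 (Z < W) on D(Z)={2,3,4} D(W)={2,3,4}: Z {2,3,4}->{2,3}; W {2,3,4}->{3,4}
So after constraint 2: D(X) = {5,6}

Answer: {5,6}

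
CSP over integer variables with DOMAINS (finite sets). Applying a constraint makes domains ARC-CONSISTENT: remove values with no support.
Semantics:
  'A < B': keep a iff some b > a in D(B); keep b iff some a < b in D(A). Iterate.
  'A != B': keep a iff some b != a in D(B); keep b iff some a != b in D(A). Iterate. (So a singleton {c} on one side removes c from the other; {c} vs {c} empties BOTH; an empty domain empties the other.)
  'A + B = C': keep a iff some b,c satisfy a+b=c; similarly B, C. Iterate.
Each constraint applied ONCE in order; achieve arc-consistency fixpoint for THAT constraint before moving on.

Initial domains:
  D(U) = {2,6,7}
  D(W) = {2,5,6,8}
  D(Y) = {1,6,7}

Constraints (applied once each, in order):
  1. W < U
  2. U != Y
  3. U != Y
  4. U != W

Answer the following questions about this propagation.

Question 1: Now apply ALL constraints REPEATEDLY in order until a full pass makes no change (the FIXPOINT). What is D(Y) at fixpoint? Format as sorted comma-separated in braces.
pass 0 (initial): D(Y)={1,6,7}
pass 1: U {2,6,7}->{6,7}; W {2,5,6,8}->{2,5,6}
pass 2: no change
Fixpoint after 2 passes: D(Y) = {1,6,7}

Answer: {1,6,7}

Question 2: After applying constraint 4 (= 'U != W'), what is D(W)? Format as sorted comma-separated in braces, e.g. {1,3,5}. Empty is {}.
Answer: {2,5,6}

Derivation:
Constraint 1 (W < U) on D(W)={2,5,6,8} D(U)={2,6,7}: W {2,5,6,8}->{2,5,6}; U {2,6,7}->{6,7}
Constraint 2 (U != Y) on D(U)={6,7} D(Y)={1,6,7}: no change
Constraint 3 (U != Y) on D(U)={6,7} D(Y)={1,6,7}: no change
Constraint 4 (U != W) on D(U)={6,7} D(W)={2,5,6}: no change
So after constraint 4: D(W) = {2,5,6}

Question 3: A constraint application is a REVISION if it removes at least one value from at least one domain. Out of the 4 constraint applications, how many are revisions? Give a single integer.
Answer: 1

Derivation:
Constraint 1 (W < U) on D(W)={2,5,6,8} D(U)={2,6,7}: W {2,5,6,8}->{2,5,6}; U {2,6,7}->{6,7} => REVISION
Constraint 2 (U != Y) on D(U)={6,7} D(Y)={1,6,7}: no change => not a revision
Constraint 3 (U != Y) on D(U)={6,7} D(Y)={1,6,7}: no change => not a revision
Constraint 4 (U != W) on D(U)={6,7} D(W)={2,5,6}: no change => not a revision
Total revisions = 1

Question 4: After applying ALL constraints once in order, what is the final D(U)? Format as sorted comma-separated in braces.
Constraint 1 (W < U) on D(W)={2,5,6,8} D(U)={2,6,7}: W {2,5,6,8}->{2,5,6}; U {2,6,7}->{6,7}
Constraint 2 (U != Y) on D(U)={6,7} D(Y)={1,6,7}: no change
Constraint 3 (U != Y) on D(U)={6,7} D(Y)={1,6,7}: no change
Constraint 4 (U != W) on D(U)={6,7} D(W)={2,5,6}: no change
So after all 4 constraints: D(U) = {6,7}

Answer: {6,7}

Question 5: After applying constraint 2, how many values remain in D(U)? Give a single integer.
Constraint 1 (W < U) on D(W)={2,5,6,8} D(U)={2,6,7}: W {2,5,6,8}->{2,5,6}; U {2,6,7}->{6,7}
Constraint 2 (U != Y) on D(U)={6,7} D(Y)={1,6,7}: no change
So after constraint 2: D(U)={6,7}, size = 2

Answer: 2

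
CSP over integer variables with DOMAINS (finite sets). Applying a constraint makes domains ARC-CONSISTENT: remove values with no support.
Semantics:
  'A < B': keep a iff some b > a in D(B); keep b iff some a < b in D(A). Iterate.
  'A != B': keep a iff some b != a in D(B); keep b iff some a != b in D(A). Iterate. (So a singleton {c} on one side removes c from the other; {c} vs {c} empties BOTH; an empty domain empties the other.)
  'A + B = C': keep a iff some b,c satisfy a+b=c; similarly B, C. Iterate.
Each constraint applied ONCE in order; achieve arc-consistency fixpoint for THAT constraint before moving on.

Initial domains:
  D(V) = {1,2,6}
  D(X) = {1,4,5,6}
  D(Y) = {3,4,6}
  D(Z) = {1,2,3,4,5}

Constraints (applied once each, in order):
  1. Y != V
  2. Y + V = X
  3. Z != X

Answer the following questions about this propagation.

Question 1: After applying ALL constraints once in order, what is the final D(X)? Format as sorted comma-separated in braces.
Constraint 1 (Y != V) on D(Y)={3,4,6} D(V)={1,2,6}: no change
Constraint 2 (Y + V = X) on D(Y)={3,4,6} D(V)={1,2,6} D(X)={1,4,5,6}: Y {3,4,6}->{3,4}; V {1,2,6}->{1,2}; X {1,4,5,6}->{4,5,6}
Constraint 3 (Z != X) on D(Z)={1,2,3,4,5} D(X)={4,5,6}: no change
So after all 3 constraints: D(X) = {4,5,6}

Answer: {4,5,6}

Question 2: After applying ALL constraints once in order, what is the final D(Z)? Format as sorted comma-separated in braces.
Answer: {1,2,3,4,5}

Derivation:
Constraint 1 (Y != V) on D(Y)={3,4,6} D(V)={1,2,6}: no change
Constraint 2 (Y + V = X) on D(Y)={3,4,6} D(V)={1,2,6} D(X)={1,4,5,6}: Y {3,4,6}->{3,4}; V {1,2,6}->{1,2}; X {1,4,5,6}->{4,5,6}
Constraint 3 (Z != X) on D(Z)={1,2,3,4,5} D(X)={4,5,6}: no change
So after all 3 constraints: D(Z) = {1,2,3,4,5}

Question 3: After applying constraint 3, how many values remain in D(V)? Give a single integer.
Constraint 1 (Y != V) on D(Y)={3,4,6} D(V)={1,2,6}: no change
Constraint 2 (Y + V = X) on D(Y)={3,4,6} D(V)={1,2,6} D(X)={1,4,5,6}: Y {3,4,6}->{3,4}; V {1,2,6}->{1,2}; X {1,4,5,6}->{4,5,6}
Constraint 3 (Z != X) on D(Z)={1,2,3,4,5} D(X)={4,5,6}: no change
So after constraint 3: D(V)={1,2}, size = 2

Answer: 2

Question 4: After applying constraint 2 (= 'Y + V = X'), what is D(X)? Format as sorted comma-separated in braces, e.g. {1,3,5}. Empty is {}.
Answer: {4,5,6}

Derivation:
Constraint 1 (Y != V) on D(Y)={3,4,6} D(V)={1,2,6}: no change
Constraint 2 (Y + V = X) on D(Y)={3,4,6} D(V)={1,2,6} D(X)={1,4,5,6}: Y {3,4,6}->{3,4}; V {1,2,6}->{1,2}; X {1,4,5,6}->{4,5,6}
So after constraint 2: D(X) = {4,5,6}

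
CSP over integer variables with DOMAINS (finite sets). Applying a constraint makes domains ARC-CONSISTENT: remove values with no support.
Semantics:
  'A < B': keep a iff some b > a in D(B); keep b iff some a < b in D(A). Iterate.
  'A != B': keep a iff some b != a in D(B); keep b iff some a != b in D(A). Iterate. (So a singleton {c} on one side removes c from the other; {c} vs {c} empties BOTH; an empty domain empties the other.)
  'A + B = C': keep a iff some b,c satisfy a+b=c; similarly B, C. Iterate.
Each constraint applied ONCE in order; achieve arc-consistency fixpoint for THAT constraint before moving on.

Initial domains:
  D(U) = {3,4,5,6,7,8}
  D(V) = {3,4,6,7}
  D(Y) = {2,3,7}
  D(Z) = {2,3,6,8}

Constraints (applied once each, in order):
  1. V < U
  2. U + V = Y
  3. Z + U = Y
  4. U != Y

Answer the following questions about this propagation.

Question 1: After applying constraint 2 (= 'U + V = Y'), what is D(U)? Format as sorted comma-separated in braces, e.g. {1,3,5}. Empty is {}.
Answer: {4}

Derivation:
Constraint 1 (V < U) on D(V)={3,4,6,7} D(U)={3,4,5,6,7,8}: U {3,4,5,6,7,8}->{4,5,6,7,8}
Constraint 2 (U + V = Y) on D(U)={4,5,6,7,8} D(V)={3,4,6,7} D(Y)={2,3,7}: U {4,5,6,7,8}->{4}; V {3,4,6,7}->{3}; Y {2,3,7}->{7}
So after constraint 2: D(U) = {4}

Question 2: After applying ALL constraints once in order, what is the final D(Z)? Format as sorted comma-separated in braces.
Answer: {3}

Derivation:
Constraint 1 (V < U) on D(V)={3,4,6,7} D(U)={3,4,5,6,7,8}: U {3,4,5,6,7,8}->{4,5,6,7,8}
Constraint 2 (U + V = Y) on D(U)={4,5,6,7,8} D(V)={3,4,6,7} D(Y)={2,3,7}: U {4,5,6,7,8}->{4}; V {3,4,6,7}->{3}; Y {2,3,7}->{7}
Constraint 3 (Z + U = Y) on D(Z)={2,3,6,8} D(U)={4} D(Y)={7}: Z {2,3,6,8}->{3}
Constraint 4 (U != Y) on D(U)={4} D(Y)={7}: no change
So after all 4 constraints: D(Z) = {3}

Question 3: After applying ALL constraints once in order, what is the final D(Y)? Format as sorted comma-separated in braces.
Constraint 1 (V < U) on D(V)={3,4,6,7} D(U)={3,4,5,6,7,8}: U {3,4,5,6,7,8}->{4,5,6,7,8}
Constraint 2 (U + V = Y) on D(U)={4,5,6,7,8} D(V)={3,4,6,7} D(Y)={2,3,7}: U {4,5,6,7,8}->{4}; V {3,4,6,7}->{3}; Y {2,3,7}->{7}
Constraint 3 (Z + U = Y) on D(Z)={2,3,6,8} D(U)={4} D(Y)={7}: Z {2,3,6,8}->{3}
Constraint 4 (U != Y) on D(U)={4} D(Y)={7}: no change
So after all 4 constraints: D(Y) = {7}

Answer: {7}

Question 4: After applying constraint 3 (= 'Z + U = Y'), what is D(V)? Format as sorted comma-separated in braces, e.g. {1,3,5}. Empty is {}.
Answer: {3}

Derivation:
Constraint 1 (V < U) on D(V)={3,4,6,7} D(U)={3,4,5,6,7,8}: U {3,4,5,6,7,8}->{4,5,6,7,8}
Constraint 2 (U + V = Y) on D(U)={4,5,6,7,8} D(V)={3,4,6,7} D(Y)={2,3,7}: U {4,5,6,7,8}->{4}; V {3,4,6,7}->{3}; Y {2,3,7}->{7}
Constraint 3 (Z + U = Y) on D(Z)={2,3,6,8} D(U)={4} D(Y)={7}: Z {2,3,6,8}->{3}
So after constraint 3: D(V) = {3}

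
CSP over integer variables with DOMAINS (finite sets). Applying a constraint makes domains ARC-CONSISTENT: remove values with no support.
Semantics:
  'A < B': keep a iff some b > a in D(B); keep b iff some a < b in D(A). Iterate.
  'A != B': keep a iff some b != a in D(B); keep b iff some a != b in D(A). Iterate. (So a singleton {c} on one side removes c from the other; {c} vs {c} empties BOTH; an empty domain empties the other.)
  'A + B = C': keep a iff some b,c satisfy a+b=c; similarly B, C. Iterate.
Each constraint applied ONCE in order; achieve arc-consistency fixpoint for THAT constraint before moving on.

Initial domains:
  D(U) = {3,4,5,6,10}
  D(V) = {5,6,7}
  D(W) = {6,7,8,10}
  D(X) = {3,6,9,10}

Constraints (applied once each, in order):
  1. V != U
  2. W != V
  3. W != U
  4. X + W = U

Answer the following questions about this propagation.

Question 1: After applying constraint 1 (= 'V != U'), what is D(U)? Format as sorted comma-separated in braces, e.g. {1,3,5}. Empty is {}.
Constraint 1 (V != U) on D(V)={5,6,7} D(U)={3,4,5,6,10}: no change
So after constraint 1: D(U) = {3,4,5,6,10}

Answer: {3,4,5,6,10}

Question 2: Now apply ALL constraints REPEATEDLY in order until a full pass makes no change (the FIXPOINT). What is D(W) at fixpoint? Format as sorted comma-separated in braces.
pass 0 (initial): D(W)={6,7,8,10}
pass 1: U {3,4,5,6,10}->{10}; W {6,7,8,10}->{7}; X {3,6,9,10}->{3}
pass 2: V {5,6,7}->{5,6}
pass 3: no change
Fixpoint after 3 passes: D(W) = {7}

Answer: {7}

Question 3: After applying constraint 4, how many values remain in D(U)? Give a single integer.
Answer: 1

Derivation:
Constraint 1 (V != U) on D(V)={5,6,7} D(U)={3,4,5,6,10}: no change
Constraint 2 (W != V) on D(W)={6,7,8,10} D(V)={5,6,7}: no change
Constraint 3 (W != U) on D(W)={6,7,8,10} D(U)={3,4,5,6,10}: no change
Constraint 4 (X + W = U) on D(X)={3,6,9,10} D(W)={6,7,8,10} D(U)={3,4,5,6,10}: X {3,6,9,10}->{3}; W {6,7,8,10}->{7}; U {3,4,5,6,10}->{10}
So after constraint 4: D(U)={10}, size = 1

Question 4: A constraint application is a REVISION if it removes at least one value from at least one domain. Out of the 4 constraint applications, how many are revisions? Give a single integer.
Constraint 1 (V != U) on D(V)={5,6,7} D(U)={3,4,5,6,10}: no change => not a revision
Constraint 2 (W != V) on D(W)={6,7,8,10} D(V)={5,6,7}: no change => not a revision
Constraint 3 (W != U) on D(W)={6,7,8,10} D(U)={3,4,5,6,10}: no change => not a revision
Constraint 4 (X + W = U) on D(X)={3,6,9,10} D(W)={6,7,8,10} D(U)={3,4,5,6,10}: X {3,6,9,10}->{3}; W {6,7,8,10}->{7}; U {3,4,5,6,10}->{10} => REVISION
Total revisions = 1

Answer: 1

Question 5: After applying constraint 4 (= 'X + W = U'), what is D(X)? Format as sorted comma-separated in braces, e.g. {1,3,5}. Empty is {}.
Answer: {3}

Derivation:
Constraint 1 (V != U) on D(V)={5,6,7} D(U)={3,4,5,6,10}: no change
Constraint 2 (W != V) on D(W)={6,7,8,10} D(V)={5,6,7}: no change
Constraint 3 (W != U) on D(W)={6,7,8,10} D(U)={3,4,5,6,10}: no change
Constraint 4 (X + W = U) on D(X)={3,6,9,10} D(W)={6,7,8,10} D(U)={3,4,5,6,10}: X {3,6,9,10}->{3}; W {6,7,8,10}->{7}; U {3,4,5,6,10}->{10}
So after constraint 4: D(X) = {3}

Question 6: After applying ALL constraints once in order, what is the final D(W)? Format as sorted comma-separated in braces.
Answer: {7}

Derivation:
Constraint 1 (V != U) on D(V)={5,6,7} D(U)={3,4,5,6,10}: no change
Constraint 2 (W != V) on D(W)={6,7,8,10} D(V)={5,6,7}: no change
Constraint 3 (W != U) on D(W)={6,7,8,10} D(U)={3,4,5,6,10}: no change
Constraint 4 (X + W = U) on D(X)={3,6,9,10} D(W)={6,7,8,10} D(U)={3,4,5,6,10}: X {3,6,9,10}->{3}; W {6,7,8,10}->{7}; U {3,4,5,6,10}->{10}
So after all 4 constraints: D(W) = {7}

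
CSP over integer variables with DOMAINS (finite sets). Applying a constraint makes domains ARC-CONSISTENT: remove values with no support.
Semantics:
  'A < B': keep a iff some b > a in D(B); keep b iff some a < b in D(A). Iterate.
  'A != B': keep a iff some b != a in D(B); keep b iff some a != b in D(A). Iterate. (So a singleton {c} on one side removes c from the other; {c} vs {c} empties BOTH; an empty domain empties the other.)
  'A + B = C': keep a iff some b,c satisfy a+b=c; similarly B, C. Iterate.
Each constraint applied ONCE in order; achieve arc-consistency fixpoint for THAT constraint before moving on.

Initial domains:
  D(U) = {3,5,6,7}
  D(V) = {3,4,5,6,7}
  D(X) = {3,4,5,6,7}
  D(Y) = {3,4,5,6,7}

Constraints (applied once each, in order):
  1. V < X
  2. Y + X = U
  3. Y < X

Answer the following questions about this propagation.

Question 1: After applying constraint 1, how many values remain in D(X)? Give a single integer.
Answer: 4

Derivation:
Constraint 1 (V < X) on D(V)={3,4,5,6,7} D(X)={3,4,5,6,7}: V {3,4,5,6,7}->{3,4,5,6}; X {3,4,5,6,7}->{4,5,6,7}
So after constraint 1: D(X)={4,5,6,7}, size = 4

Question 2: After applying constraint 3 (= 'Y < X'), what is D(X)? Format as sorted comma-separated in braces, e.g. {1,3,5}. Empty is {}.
Answer: {4}

Derivation:
Constraint 1 (V < X) on D(V)={3,4,5,6,7} D(X)={3,4,5,6,7}: V {3,4,5,6,7}->{3,4,5,6}; X {3,4,5,6,7}->{4,5,6,7}
Constraint 2 (Y + X = U) on D(Y)={3,4,5,6,7} D(X)={4,5,6,7} D(U)={3,5,6,7}: Y {3,4,5,6,7}->{3}; X {4,5,6,7}->{4}; U {3,5,6,7}->{7}
Constraint 3 (Y < X) on D(Y)={3} D(X)={4}: no change
So after constraint 3: D(X) = {4}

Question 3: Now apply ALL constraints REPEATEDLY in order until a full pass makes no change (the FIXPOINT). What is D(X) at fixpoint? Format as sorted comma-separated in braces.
pass 0 (initial): D(X)={3,4,5,6,7}
pass 1: U {3,5,6,7}->{7}; V {3,4,5,6,7}->{3,4,5,6}; X {3,4,5,6,7}->{4}; Y {3,4,5,6,7}->{3}
pass 2: V {3,4,5,6}->{3}
pass 3: no change
Fixpoint after 3 passes: D(X) = {4}

Answer: {4}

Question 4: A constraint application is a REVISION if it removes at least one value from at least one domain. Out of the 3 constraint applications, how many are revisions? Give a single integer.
Constraint 1 (V < X) on D(V)={3,4,5,6,7} D(X)={3,4,5,6,7}: V {3,4,5,6,7}->{3,4,5,6}; X {3,4,5,6,7}->{4,5,6,7} => REVISION
Constraint 2 (Y + X = U) on D(Y)={3,4,5,6,7} D(X)={4,5,6,7} D(U)={3,5,6,7}: Y {3,4,5,6,7}->{3}; X {4,5,6,7}->{4}; U {3,5,6,7}->{7} => REVISION
Constraint 3 (Y < X) on D(Y)={3} D(X)={4}: no change => not a revision
Total revisions = 2

Answer: 2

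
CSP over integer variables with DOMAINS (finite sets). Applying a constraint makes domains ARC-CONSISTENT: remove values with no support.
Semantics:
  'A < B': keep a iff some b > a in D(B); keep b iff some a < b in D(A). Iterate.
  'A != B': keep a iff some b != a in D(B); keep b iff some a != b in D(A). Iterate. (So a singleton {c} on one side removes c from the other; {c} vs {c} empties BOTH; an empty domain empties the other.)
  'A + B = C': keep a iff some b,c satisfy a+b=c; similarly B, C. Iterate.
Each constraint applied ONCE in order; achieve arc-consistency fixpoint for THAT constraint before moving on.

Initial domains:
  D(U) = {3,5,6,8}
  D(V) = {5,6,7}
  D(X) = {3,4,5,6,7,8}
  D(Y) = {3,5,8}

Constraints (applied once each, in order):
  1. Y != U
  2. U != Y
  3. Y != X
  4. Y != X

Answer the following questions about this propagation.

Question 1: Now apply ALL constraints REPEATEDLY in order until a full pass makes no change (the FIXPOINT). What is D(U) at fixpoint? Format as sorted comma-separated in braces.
Answer: {3,5,6,8}

Derivation:
pass 0 (initial): D(U)={3,5,6,8}
pass 1: no change
Fixpoint after 1 passes: D(U) = {3,5,6,8}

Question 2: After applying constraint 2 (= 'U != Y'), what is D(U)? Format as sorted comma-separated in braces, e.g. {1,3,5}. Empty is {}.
Answer: {3,5,6,8}

Derivation:
Constraint 1 (Y != U) on D(Y)={3,5,8} D(U)={3,5,6,8}: no change
Constraint 2 (U != Y) on D(U)={3,5,6,8} D(Y)={3,5,8}: no change
So after constraint 2: D(U) = {3,5,6,8}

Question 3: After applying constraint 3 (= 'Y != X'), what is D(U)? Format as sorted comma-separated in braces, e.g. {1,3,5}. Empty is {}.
Constraint 1 (Y != U) on D(Y)={3,5,8} D(U)={3,5,6,8}: no change
Constraint 2 (U != Y) on D(U)={3,5,6,8} D(Y)={3,5,8}: no change
Constraint 3 (Y != X) on D(Y)={3,5,8} D(X)={3,4,5,6,7,8}: no change
So after constraint 3: D(U) = {3,5,6,8}

Answer: {3,5,6,8}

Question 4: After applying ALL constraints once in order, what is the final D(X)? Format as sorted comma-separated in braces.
Answer: {3,4,5,6,7,8}

Derivation:
Constraint 1 (Y != U) on D(Y)={3,5,8} D(U)={3,5,6,8}: no change
Constraint 2 (U != Y) on D(U)={3,5,6,8} D(Y)={3,5,8}: no change
Constraint 3 (Y != X) on D(Y)={3,5,8} D(X)={3,4,5,6,7,8}: no change
Constraint 4 (Y != X) on D(Y)={3,5,8} D(X)={3,4,5,6,7,8}: no change
So after all 4 constraints: D(X) = {3,4,5,6,7,8}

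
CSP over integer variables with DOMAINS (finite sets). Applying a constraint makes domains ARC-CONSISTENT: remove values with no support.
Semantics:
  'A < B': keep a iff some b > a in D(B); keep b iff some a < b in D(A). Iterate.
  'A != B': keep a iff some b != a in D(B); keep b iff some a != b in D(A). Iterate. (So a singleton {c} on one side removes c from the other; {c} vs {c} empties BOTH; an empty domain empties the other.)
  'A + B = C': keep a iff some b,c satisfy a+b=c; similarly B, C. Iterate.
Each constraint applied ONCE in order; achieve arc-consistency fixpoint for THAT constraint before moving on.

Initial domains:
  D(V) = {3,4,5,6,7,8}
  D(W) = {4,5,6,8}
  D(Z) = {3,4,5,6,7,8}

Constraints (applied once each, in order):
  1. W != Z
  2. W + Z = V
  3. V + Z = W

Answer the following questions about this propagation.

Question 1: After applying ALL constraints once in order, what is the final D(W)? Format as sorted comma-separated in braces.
Answer: {}

Derivation:
Constraint 1 (W != Z) on D(W)={4,5,6,8} D(Z)={3,4,5,6,7,8}: no change
Constraint 2 (W + Z = V) on D(W)={4,5,6,8} D(Z)={3,4,5,6,7,8} D(V)={3,4,5,6,7,8}: W {4,5,6,8}->{4,5}; Z {3,4,5,6,7,8}->{3,4}; V {3,4,5,6,7,8}->{7,8}
Constraint 3 (V + Z = W) on D(V)={7,8} D(Z)={3,4} D(W)={4,5}: V {7,8}->{}; Z {3,4}->{}; W {4,5}->{}
So after all 3 constraints: D(W) = {}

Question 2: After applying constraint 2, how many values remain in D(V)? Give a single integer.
Answer: 2

Derivation:
Constraint 1 (W != Z) on D(W)={4,5,6,8} D(Z)={3,4,5,6,7,8}: no change
Constraint 2 (W + Z = V) on D(W)={4,5,6,8} D(Z)={3,4,5,6,7,8} D(V)={3,4,5,6,7,8}: W {4,5,6,8}->{4,5}; Z {3,4,5,6,7,8}->{3,4}; V {3,4,5,6,7,8}->{7,8}
So after constraint 2: D(V)={7,8}, size = 2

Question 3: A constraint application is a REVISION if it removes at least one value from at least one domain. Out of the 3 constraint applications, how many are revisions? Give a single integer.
Constraint 1 (W != Z) on D(W)={4,5,6,8} D(Z)={3,4,5,6,7,8}: no change => not a revision
Constraint 2 (W + Z = V) on D(W)={4,5,6,8} D(Z)={3,4,5,6,7,8} D(V)={3,4,5,6,7,8}: W {4,5,6,8}->{4,5}; Z {3,4,5,6,7,8}->{3,4}; V {3,4,5,6,7,8}->{7,8} => REVISION
Constraint 3 (V + Z = W) on D(V)={7,8} D(Z)={3,4} D(W)={4,5}: V {7,8}->{}; Z {3,4}->{}; W {4,5}->{} => REVISION
Total revisions = 2

Answer: 2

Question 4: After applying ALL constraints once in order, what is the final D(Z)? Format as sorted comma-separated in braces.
Answer: {}

Derivation:
Constraint 1 (W != Z) on D(W)={4,5,6,8} D(Z)={3,4,5,6,7,8}: no change
Constraint 2 (W + Z = V) on D(W)={4,5,6,8} D(Z)={3,4,5,6,7,8} D(V)={3,4,5,6,7,8}: W {4,5,6,8}->{4,5}; Z {3,4,5,6,7,8}->{3,4}; V {3,4,5,6,7,8}->{7,8}
Constraint 3 (V + Z = W) on D(V)={7,8} D(Z)={3,4} D(W)={4,5}: V {7,8}->{}; Z {3,4}->{}; W {4,5}->{}
So after all 3 constraints: D(Z) = {}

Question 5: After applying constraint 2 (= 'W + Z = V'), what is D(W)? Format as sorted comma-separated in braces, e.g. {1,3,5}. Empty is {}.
Answer: {4,5}

Derivation:
Constraint 1 (W != Z) on D(W)={4,5,6,8} D(Z)={3,4,5,6,7,8}: no change
Constraint 2 (W + Z = V) on D(W)={4,5,6,8} D(Z)={3,4,5,6,7,8} D(V)={3,4,5,6,7,8}: W {4,5,6,8}->{4,5}; Z {3,4,5,6,7,8}->{3,4}; V {3,4,5,6,7,8}->{7,8}
So after constraint 2: D(W) = {4,5}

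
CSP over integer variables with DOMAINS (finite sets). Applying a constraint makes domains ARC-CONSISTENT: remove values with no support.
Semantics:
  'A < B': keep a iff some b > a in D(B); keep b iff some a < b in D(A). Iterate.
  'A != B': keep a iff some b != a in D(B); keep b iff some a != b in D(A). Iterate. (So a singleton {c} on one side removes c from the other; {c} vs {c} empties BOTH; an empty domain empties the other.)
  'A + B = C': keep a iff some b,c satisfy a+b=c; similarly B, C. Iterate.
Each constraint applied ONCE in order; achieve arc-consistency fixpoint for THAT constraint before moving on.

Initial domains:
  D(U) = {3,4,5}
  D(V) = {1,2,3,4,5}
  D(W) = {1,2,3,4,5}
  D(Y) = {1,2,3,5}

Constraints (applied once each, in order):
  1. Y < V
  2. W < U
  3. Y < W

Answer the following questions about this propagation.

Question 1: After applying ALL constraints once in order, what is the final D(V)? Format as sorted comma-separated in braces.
Constraint 1 (Y < V) on D(Y)={1,2,3,5} D(V)={1,2,3,4,5}: Y {1,2,3,5}->{1,2,3}; V {1,2,3,4,5}->{2,3,4,5}
Constraint 2 (W < U) on D(W)={1,2,3,4,5} D(U)={3,4,5}: W {1,2,3,4,5}->{1,2,3,4}
Constraint 3 (Y < W) on D(Y)={1,2,3} D(W)={1,2,3,4}: W {1,2,3,4}->{2,3,4}
So after all 3 constraints: D(V) = {2,3,4,5}

Answer: {2,3,4,5}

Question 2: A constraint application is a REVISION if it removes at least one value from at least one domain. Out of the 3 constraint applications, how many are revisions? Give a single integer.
Constraint 1 (Y < V) on D(Y)={1,2,3,5} D(V)={1,2,3,4,5}: Y {1,2,3,5}->{1,2,3}; V {1,2,3,4,5}->{2,3,4,5} => REVISION
Constraint 2 (W < U) on D(W)={1,2,3,4,5} D(U)={3,4,5}: W {1,2,3,4,5}->{1,2,3,4} => REVISION
Constraint 3 (Y < W) on D(Y)={1,2,3} D(W)={1,2,3,4}: W {1,2,3,4}->{2,3,4} => REVISION
Total revisions = 3

Answer: 3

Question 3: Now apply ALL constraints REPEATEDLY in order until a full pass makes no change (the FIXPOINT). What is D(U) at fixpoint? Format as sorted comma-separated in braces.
Answer: {3,4,5}

Derivation:
pass 0 (initial): D(U)={3,4,5}
pass 1: V {1,2,3,4,5}->{2,3,4,5}; W {1,2,3,4,5}->{2,3,4}; Y {1,2,3,5}->{1,2,3}
pass 2: no change
Fixpoint after 2 passes: D(U) = {3,4,5}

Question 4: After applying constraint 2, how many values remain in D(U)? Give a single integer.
Constraint 1 (Y < V) on D(Y)={1,2,3,5} D(V)={1,2,3,4,5}: Y {1,2,3,5}->{1,2,3}; V {1,2,3,4,5}->{2,3,4,5}
Constraint 2 (W < U) on D(W)={1,2,3,4,5} D(U)={3,4,5}: W {1,2,3,4,5}->{1,2,3,4}
So after constraint 2: D(U)={3,4,5}, size = 3

Answer: 3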